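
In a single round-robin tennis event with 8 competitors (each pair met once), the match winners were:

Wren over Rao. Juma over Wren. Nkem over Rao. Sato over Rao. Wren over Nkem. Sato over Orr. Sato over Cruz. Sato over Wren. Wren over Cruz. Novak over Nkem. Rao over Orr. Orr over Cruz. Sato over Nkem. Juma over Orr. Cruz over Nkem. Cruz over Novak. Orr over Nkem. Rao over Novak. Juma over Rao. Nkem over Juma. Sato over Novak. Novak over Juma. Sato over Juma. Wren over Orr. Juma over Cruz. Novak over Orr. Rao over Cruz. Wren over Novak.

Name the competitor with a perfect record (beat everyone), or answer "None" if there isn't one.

Sato has 7 wins out of 7 opponents — a perfect record.

Sato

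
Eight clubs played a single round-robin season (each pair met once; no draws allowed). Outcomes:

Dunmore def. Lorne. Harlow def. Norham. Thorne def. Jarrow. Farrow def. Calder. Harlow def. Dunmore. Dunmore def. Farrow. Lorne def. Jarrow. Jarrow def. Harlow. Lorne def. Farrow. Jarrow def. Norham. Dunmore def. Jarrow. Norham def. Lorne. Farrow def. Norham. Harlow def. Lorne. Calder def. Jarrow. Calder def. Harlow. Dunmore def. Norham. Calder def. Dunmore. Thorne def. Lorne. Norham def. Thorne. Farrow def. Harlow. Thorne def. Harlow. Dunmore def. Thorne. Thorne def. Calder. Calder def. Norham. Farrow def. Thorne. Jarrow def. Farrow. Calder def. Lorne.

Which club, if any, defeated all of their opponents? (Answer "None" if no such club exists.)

None

Highest win total is Dunmore with 5 (out of 7 possible).
Dunmore lost to Harlow, Calder, so no club went undefeated.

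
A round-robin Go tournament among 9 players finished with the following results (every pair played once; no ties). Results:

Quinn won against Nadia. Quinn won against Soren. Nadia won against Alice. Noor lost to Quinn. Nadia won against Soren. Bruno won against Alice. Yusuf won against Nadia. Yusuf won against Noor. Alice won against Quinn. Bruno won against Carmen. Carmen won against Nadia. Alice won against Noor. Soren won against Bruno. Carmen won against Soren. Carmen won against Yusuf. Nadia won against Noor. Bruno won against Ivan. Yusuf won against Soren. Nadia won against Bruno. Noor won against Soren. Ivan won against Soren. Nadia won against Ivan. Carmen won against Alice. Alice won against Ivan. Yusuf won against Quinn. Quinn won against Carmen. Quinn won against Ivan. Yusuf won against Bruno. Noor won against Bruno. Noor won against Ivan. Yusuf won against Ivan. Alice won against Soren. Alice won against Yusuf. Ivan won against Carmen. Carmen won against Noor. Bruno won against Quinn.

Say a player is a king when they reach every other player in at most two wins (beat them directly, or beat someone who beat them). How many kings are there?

Yusuf reaches everyone (king).
Carmen reaches everyone (king).
Ivan cannot reach Quinn in two steps.
Alice reaches everyone (king).
Quinn reaches everyone (king).
Soren cannot reach Yusuf, Noor, Nadia in two steps.
Bruno reaches everyone (king).
Noor cannot reach Yusuf, Nadia in two steps.
Nadia reaches everyone (king).
Kings: Yusuf, Carmen, Alice, Quinn, Bruno, Nadia — 6.

6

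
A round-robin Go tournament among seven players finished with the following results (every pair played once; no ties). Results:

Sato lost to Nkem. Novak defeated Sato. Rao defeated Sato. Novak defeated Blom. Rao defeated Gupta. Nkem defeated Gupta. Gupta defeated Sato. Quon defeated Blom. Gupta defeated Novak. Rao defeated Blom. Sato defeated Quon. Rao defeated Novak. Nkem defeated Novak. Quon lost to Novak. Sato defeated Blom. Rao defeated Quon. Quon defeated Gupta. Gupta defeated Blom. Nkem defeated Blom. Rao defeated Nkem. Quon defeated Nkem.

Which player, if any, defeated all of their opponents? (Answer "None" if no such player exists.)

Rao has 6 wins out of 6 opponents — a perfect record.

Rao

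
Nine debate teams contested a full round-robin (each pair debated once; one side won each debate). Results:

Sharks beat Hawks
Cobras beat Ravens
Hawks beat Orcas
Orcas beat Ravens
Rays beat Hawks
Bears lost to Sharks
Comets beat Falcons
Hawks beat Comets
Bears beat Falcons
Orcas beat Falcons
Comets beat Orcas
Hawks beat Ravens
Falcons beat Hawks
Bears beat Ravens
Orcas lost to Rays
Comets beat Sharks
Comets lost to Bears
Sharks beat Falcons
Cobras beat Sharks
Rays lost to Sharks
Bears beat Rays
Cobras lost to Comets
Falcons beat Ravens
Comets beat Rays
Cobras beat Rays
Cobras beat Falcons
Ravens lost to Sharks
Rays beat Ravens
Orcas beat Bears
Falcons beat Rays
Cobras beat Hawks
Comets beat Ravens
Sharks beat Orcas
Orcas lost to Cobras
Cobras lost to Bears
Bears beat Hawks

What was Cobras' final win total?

6

Cobras' results: beat Ravens, Rays, Sharks, Falcons, Hawks, Orcas; lost to Comets, Bears.
That is 6 wins.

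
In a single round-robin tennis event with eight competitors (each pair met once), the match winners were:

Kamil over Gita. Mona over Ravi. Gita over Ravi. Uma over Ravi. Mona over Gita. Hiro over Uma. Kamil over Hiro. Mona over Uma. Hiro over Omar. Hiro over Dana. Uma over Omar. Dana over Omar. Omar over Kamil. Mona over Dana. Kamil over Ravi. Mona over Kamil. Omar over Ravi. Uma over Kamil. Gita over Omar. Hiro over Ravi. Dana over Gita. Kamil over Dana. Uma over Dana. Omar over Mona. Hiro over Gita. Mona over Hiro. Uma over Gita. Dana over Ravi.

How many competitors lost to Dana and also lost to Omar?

Dana beat: Ravi, Omar, Gita.
Omar beat: Ravi, Kamil, Mona.
Both beat: Ravi — 1.

1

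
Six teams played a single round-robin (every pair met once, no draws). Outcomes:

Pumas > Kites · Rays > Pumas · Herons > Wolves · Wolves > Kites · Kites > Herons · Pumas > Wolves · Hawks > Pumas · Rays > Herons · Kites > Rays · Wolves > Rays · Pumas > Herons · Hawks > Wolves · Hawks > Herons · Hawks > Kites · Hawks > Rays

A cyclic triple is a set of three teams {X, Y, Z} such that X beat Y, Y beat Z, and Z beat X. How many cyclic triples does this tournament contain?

Win totals: Wolves 2, Pumas 3, Hawks 5, Kites 2, Herons 1, Rays 2.
A team with w wins dominates both others in C(w,2) triples; summing gives 1 + 3 + 10 + 1 + 0 + 1 = 16 transitive triples.
Total triples C(6,3) = 20, so cyclic triples = 20 − 16 = 4.

4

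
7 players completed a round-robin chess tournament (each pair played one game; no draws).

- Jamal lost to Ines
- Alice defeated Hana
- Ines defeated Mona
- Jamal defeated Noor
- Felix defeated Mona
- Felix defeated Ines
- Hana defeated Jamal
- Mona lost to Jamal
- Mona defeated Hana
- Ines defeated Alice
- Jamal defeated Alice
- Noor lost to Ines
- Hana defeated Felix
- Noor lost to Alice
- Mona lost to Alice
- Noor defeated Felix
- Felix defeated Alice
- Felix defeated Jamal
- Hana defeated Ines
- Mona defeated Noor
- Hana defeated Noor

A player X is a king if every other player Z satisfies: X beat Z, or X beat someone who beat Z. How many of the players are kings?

Hana reaches everyone (king).
Alice reaches everyone (king).
Noor cannot reach Hana in two steps.
Jamal cannot reach Ines in two steps.
Felix reaches everyone (king).
Mona cannot reach Alice in two steps.
Ines reaches everyone (king).
Kings: Hana, Alice, Felix, Ines — 4.

4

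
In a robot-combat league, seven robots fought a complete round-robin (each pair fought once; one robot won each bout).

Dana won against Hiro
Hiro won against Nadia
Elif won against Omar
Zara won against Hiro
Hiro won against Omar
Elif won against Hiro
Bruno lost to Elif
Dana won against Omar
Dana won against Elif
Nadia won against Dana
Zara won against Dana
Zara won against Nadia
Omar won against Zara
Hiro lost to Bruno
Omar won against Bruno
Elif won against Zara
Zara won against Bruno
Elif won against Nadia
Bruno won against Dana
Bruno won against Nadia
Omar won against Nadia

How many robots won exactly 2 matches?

1

Win totals: Bruno 3, Zara 4, Omar 3, Elif 5, Nadia 1, Dana 3, Hiro 2.
Exactly 2: Hiro — 1 robot.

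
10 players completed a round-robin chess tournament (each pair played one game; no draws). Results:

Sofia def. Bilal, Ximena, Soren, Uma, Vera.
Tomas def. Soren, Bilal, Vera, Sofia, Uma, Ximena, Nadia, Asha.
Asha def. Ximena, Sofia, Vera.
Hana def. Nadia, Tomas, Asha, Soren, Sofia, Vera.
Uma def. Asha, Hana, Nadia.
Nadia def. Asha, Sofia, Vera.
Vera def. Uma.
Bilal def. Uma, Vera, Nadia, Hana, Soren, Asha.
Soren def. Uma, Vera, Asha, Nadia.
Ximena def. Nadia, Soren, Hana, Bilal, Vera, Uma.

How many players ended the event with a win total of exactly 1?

1

Win totals: Bilal 6, Soren 4, Sofia 5, Nadia 3, Ximena 6, Hana 6, Uma 3, Vera 1, Tomas 8, Asha 3.
Exactly 1: Vera — 1 player.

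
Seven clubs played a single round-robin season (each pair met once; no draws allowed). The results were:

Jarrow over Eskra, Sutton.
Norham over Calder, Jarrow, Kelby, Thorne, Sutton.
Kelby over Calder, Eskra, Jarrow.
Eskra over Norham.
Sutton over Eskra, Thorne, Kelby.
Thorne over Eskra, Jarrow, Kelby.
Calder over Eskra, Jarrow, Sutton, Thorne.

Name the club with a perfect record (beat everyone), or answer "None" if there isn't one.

None

Highest win total is Norham with 5 (out of 6 possible).
Norham lost to Eskra, so no club went undefeated.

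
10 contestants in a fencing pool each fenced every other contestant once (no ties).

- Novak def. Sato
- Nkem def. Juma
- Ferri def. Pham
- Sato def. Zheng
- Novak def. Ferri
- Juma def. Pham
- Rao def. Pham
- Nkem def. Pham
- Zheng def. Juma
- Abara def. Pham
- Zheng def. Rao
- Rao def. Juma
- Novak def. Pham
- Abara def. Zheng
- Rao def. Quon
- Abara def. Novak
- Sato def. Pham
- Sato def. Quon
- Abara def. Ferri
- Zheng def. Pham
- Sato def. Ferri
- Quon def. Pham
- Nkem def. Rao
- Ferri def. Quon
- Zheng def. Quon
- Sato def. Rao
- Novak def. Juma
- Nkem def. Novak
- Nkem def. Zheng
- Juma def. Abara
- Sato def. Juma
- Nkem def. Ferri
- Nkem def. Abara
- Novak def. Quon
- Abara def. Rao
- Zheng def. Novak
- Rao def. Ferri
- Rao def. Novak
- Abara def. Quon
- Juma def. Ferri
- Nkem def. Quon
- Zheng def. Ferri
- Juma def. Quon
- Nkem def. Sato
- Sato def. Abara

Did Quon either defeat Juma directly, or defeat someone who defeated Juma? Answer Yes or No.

No

Quon did not beat Juma directly.
Quon beat Pham, but each of them lost to Juma. No two-step path.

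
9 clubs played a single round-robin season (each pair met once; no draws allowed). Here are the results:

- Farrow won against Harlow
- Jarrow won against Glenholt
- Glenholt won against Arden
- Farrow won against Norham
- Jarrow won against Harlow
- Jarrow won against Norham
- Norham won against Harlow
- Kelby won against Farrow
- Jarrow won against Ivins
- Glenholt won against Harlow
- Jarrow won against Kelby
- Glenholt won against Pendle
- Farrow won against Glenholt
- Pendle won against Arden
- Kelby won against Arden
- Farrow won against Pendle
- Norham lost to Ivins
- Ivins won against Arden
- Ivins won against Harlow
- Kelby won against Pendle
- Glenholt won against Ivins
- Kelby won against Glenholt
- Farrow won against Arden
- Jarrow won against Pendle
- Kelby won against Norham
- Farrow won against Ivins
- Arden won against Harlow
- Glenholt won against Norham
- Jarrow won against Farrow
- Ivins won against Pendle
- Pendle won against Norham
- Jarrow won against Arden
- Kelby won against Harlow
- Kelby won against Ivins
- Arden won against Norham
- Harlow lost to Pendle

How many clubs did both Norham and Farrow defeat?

1

Norham beat: Harlow.
Farrow beat: Norham, Glenholt, Arden, Ivins, Pendle, Harlow.
Both beat: Harlow — 1.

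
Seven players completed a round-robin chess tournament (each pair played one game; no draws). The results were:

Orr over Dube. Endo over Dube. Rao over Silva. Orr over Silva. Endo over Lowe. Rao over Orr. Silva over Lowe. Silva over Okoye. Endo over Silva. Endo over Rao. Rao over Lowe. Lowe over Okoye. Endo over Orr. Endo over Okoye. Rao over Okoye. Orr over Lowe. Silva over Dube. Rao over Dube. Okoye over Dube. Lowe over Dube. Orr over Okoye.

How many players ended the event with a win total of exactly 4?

1

Win totals: Orr 4, Rao 5, Endo 6, Okoye 1, Silva 3, Dube 0, Lowe 2.
Exactly 4: Orr — 1 player.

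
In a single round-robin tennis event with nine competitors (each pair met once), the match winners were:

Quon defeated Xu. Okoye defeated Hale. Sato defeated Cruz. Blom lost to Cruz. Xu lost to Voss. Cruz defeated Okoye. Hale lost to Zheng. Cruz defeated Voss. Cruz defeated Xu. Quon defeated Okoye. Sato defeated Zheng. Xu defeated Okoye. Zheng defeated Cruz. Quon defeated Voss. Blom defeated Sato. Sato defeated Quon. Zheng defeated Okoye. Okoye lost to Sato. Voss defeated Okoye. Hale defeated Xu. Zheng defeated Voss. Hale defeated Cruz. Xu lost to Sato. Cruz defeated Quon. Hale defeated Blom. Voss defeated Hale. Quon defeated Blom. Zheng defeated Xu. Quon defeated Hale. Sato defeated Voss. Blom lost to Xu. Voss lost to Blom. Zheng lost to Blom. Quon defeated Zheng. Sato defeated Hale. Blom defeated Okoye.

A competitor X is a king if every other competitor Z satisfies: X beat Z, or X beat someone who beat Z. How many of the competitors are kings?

Okoye cannot reach Zheng, Quon, Sato, Voss in two steps.
Cruz reaches everyone (king).
Zheng cannot reach Sato in two steps.
Hale reaches everyone (king).
Quon reaches everyone (king).
Sato reaches everyone (king).
Voss cannot reach Zheng, Quon, Sato in two steps.
Blom reaches everyone (king).
Xu cannot reach Cruz, Quon in two steps.
Kings: Cruz, Hale, Quon, Sato, Blom — 5.

5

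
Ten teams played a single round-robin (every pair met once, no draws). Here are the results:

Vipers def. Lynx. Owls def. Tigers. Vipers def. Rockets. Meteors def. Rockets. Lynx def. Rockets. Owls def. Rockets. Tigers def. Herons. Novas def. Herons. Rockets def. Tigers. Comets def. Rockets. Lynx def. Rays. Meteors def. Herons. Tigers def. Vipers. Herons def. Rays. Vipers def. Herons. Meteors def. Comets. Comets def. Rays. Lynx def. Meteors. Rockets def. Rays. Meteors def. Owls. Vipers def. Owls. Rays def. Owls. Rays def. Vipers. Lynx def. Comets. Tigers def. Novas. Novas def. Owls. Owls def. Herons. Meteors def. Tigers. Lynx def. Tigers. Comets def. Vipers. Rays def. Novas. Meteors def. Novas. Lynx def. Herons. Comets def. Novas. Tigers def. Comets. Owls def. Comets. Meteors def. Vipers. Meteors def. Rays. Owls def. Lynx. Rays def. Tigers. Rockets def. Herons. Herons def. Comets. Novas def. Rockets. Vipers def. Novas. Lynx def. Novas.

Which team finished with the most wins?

Meteors

Win totals: Comets 4, Vipers 5, Herons 2, Meteors 8, Novas 3, Rays 4, Owls 5, Tigers 4, Rockets 3, Lynx 7.
Meteors leads with 8 wins (next highest: 7).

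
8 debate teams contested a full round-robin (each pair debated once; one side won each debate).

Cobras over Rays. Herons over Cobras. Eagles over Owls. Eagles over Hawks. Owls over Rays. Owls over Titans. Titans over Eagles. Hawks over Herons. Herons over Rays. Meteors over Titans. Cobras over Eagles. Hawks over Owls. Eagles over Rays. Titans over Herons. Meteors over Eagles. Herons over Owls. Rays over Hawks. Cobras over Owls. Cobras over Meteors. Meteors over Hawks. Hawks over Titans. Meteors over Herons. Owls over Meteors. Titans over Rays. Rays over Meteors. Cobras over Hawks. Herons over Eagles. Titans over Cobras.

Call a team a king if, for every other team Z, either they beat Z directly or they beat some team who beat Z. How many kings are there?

Rays cannot reach Cobras in two steps.
Hawks reaches everyone (king).
Herons reaches everyone (king).
Titans reaches everyone (king).
Meteors reaches everyone (king).
Eagles cannot reach Cobras in two steps.
Owls reaches everyone (king).
Cobras reaches everyone (king).
Kings: Hawks, Herons, Titans, Meteors, Owls, Cobras — 6.

6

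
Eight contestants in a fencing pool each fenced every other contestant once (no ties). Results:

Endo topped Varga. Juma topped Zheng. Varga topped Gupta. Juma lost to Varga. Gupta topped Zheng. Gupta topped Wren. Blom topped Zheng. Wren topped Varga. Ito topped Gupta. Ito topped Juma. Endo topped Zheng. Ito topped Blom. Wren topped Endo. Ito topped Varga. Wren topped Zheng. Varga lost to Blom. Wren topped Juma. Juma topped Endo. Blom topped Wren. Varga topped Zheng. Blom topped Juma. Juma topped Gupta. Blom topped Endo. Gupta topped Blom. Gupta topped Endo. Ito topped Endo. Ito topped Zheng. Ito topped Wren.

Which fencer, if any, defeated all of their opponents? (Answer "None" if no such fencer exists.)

Ito

Ito has 7 wins out of 7 opponents — a perfect record.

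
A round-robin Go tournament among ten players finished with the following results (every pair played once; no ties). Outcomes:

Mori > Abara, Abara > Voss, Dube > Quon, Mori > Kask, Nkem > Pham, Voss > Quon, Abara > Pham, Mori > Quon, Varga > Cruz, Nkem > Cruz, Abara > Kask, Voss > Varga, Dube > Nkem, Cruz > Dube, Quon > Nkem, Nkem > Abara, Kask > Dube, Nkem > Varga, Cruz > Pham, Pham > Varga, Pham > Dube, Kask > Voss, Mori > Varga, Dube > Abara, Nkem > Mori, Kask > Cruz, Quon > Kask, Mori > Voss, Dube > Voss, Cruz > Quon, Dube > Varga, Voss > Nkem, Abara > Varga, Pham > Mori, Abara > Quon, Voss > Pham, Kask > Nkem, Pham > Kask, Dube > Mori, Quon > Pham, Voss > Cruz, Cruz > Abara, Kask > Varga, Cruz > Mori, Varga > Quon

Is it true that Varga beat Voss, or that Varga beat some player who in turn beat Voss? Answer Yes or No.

Varga did not beat Voss directly.
Varga beat Quon, Cruz, but each of them lost to Voss. No two-step path.

No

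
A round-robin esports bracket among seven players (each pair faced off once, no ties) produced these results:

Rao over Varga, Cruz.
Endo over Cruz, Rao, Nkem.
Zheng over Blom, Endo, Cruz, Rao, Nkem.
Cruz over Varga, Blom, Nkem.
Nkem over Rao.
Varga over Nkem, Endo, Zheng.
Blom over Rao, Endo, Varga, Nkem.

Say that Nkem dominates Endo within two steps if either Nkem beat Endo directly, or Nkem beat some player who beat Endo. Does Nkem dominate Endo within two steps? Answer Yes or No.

Nkem did not beat Endo directly.
Nkem beat Rao, but each of them lost to Endo. No two-step path.

No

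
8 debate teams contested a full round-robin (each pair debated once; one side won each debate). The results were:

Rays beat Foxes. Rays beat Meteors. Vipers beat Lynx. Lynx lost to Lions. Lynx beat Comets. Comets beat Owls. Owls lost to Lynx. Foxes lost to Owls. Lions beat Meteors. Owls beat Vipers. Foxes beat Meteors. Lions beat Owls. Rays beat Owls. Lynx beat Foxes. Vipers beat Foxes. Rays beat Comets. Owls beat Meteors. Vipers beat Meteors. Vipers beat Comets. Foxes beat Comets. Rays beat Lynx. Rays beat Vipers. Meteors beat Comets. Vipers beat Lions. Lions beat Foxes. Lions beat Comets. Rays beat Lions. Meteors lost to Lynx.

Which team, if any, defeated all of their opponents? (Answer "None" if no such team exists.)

Rays

Rays has 7 wins out of 7 opponents — a perfect record.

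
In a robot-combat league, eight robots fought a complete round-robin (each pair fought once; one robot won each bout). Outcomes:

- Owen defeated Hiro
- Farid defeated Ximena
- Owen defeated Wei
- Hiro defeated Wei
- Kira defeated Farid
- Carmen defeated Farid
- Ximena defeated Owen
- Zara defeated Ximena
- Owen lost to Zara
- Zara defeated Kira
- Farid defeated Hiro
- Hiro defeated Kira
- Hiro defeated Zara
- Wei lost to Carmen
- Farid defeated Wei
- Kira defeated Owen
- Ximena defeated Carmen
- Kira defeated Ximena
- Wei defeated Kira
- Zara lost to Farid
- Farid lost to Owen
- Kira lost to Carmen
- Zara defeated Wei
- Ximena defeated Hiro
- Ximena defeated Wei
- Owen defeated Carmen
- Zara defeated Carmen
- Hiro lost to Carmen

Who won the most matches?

Win totals: Farid 4, Hiro 3, Ximena 4, Carmen 4, Wei 1, Kira 3, Owen 4, Zara 5.
Zara leads with 5 wins (next highest: 4).

Zara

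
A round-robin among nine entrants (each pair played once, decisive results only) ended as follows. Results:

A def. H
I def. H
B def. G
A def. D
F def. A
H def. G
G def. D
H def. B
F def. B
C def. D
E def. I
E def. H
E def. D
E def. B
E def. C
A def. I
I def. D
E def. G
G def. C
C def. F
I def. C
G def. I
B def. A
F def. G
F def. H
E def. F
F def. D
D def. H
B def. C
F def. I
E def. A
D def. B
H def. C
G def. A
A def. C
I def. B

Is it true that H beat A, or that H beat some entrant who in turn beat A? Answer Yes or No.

Yes

H did not beat A directly.
H beat B, C, G. Of those, B beat A.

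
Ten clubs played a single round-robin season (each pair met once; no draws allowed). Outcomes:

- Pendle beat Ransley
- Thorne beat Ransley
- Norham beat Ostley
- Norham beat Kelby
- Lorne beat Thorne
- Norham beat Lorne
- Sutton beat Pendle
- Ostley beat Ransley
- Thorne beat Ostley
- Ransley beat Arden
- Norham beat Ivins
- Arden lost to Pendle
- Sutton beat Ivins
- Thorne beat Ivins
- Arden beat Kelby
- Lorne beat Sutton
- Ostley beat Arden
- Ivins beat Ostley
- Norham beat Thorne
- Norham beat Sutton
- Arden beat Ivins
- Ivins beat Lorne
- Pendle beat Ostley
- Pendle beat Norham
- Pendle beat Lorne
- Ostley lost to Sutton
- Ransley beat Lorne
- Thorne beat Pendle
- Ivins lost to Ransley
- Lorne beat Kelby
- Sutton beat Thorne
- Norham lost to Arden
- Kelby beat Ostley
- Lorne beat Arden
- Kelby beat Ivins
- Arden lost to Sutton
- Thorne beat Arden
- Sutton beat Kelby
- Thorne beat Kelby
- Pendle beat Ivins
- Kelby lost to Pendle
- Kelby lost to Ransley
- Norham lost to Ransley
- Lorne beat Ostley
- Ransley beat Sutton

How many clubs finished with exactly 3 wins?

Win totals: Lorne 5, Kelby 2, Ostley 2, Pendle 7, Arden 3, Norham 6, Ivins 2, Thorne 6, Ransley 6, Sutton 6.
Exactly 3: Arden — 1 club.

1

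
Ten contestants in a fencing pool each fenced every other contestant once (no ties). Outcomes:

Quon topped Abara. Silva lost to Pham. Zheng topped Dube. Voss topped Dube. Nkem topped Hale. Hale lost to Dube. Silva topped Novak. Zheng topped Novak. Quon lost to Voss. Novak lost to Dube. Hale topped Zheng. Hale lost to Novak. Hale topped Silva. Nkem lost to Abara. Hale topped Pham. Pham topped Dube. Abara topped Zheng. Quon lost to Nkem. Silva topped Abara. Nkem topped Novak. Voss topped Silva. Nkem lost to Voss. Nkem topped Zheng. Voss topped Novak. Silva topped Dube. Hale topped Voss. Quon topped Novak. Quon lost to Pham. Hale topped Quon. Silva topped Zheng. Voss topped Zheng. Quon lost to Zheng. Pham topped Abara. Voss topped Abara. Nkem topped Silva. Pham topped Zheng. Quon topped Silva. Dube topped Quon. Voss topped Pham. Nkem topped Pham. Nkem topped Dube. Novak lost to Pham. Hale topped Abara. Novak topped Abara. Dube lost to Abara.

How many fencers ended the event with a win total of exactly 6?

Win totals: Novak 2, Nkem 7, Dube 3, Silva 4, Abara 3, Quon 3, Zheng 3, Hale 6, Pham 6, Voss 8.
Exactly 6: Hale, Pham — 2 fencers.

2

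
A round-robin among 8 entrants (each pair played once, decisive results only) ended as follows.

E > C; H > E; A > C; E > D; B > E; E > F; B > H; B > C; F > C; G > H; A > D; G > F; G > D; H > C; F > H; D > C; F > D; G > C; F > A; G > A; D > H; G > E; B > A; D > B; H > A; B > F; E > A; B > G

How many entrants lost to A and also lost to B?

1

A beat: C, D.
B beat: A, C, E, F, G, H.
Both beat: C — 1.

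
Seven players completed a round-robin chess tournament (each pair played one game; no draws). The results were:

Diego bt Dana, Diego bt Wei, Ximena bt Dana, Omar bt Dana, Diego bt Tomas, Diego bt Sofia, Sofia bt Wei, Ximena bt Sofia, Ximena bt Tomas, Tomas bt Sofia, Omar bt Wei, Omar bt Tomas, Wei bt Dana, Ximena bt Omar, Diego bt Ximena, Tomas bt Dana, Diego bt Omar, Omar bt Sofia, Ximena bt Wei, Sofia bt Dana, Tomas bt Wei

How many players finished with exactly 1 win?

Win totals: Ximena 5, Omar 4, Diego 6, Wei 1, Sofia 2, Dana 0, Tomas 3.
Exactly 1: Wei — 1 player.

1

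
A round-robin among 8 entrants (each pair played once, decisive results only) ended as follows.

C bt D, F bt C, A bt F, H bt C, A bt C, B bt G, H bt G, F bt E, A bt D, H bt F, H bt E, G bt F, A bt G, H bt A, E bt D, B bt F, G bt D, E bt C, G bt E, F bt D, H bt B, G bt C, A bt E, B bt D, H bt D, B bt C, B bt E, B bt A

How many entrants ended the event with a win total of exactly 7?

Win totals: A 5, B 6, C 1, D 0, E 2, F 3, G 4, H 7.
Exactly 7: H — 1 entrant.

1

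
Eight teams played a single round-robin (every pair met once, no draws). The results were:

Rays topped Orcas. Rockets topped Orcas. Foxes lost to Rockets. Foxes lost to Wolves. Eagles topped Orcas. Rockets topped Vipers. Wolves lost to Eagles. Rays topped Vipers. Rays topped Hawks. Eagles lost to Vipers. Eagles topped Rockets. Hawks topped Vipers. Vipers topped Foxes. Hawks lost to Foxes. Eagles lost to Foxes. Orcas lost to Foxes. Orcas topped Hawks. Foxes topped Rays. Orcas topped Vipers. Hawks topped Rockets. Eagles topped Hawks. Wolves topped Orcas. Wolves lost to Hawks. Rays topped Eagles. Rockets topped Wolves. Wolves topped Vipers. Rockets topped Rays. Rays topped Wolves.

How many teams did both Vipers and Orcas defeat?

0

Vipers beat: Foxes, Eagles.
Orcas beat: Vipers, Hawks.
No one was beaten by both.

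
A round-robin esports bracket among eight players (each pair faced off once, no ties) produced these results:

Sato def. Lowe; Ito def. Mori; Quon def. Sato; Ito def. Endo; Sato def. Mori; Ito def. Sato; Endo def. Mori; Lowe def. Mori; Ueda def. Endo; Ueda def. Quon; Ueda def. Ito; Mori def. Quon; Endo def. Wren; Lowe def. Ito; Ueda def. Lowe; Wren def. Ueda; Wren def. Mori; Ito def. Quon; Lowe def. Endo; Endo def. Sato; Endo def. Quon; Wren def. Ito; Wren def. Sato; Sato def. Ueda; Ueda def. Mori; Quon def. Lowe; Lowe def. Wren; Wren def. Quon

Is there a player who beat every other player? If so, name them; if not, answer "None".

None

Highest win total is Wren with 5 (out of 7 possible).
Wren lost to Endo, Lowe, so no player went undefeated.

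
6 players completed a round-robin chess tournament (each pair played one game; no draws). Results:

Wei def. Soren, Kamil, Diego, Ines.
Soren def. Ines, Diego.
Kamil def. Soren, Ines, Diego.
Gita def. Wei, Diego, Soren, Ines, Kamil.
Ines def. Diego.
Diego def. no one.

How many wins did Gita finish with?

Gita's results: beat Ines, Wei, Kamil, Diego, Soren; lost to no one.
That is 5 wins.

5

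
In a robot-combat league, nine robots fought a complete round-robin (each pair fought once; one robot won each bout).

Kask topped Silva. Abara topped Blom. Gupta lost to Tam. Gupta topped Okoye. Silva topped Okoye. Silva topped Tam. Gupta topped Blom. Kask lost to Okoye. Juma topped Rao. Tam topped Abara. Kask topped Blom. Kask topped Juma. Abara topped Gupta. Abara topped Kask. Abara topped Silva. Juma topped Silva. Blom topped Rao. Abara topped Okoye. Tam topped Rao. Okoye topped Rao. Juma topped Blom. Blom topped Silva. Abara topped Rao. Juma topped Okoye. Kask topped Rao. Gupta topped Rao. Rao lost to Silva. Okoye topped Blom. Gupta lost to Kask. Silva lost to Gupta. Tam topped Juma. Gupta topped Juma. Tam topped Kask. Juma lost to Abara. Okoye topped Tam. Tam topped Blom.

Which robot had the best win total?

Win totals: Blom 2, Tam 6, Rao 0, Kask 5, Juma 4, Silva 3, Abara 7, Gupta 5, Okoye 4.
Abara leads with 7 wins (next highest: 6).

Abara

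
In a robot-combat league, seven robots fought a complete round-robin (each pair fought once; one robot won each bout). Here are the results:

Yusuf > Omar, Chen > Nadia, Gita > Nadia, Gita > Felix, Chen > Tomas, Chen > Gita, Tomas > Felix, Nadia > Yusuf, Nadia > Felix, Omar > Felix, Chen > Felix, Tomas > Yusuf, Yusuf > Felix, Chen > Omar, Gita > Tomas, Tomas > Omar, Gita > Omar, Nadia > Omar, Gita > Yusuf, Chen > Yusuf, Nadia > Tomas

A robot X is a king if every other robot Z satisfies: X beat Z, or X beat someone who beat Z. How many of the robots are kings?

1

Omar cannot reach Chen, Yusuf, Nadia, Tomas, Gita in two steps.
Chen reaches everyone (king).
Yusuf cannot reach Chen, Nadia, Tomas, Gita in two steps.
Nadia cannot reach Chen, Gita in two steps.
Felix cannot reach Omar, Chen, Yusuf, Nadia, Tomas, Gita in two steps.
Tomas cannot reach Chen, Nadia, Gita in two steps.
Gita cannot reach Chen in two steps.
Kings: Chen — 1.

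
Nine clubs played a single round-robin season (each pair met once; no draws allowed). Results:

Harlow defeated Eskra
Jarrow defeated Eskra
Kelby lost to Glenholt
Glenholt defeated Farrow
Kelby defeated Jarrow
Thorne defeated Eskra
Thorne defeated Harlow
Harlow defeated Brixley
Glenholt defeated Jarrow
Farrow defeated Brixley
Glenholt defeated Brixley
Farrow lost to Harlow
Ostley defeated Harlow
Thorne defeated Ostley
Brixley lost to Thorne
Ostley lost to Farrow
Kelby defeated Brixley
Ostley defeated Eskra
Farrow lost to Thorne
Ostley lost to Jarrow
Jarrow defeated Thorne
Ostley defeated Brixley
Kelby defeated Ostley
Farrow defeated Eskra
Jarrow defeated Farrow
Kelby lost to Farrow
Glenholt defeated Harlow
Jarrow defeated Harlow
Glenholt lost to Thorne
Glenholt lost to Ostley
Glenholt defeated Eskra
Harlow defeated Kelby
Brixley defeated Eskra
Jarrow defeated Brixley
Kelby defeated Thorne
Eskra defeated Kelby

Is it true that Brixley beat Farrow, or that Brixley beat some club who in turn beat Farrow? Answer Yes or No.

No

Brixley did not beat Farrow directly.
Brixley beat Eskra, but each of them lost to Farrow. No two-step path.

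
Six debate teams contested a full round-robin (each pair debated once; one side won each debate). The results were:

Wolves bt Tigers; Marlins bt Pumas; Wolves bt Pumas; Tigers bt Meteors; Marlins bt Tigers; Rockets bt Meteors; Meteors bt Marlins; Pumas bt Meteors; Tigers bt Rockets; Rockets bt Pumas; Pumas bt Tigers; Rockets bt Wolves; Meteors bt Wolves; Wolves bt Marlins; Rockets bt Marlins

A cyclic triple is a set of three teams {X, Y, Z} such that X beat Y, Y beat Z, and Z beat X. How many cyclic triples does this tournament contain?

Win totals: Wolves 3, Meteors 2, Marlins 2, Tigers 2, Rockets 4, Pumas 2.
A team with w wins dominates both others in C(w,2) triples; summing gives 3 + 1 + 1 + 1 + 6 + 1 = 13 transitive triples.
Total triples C(6,3) = 20, so cyclic triples = 20 − 13 = 7.

7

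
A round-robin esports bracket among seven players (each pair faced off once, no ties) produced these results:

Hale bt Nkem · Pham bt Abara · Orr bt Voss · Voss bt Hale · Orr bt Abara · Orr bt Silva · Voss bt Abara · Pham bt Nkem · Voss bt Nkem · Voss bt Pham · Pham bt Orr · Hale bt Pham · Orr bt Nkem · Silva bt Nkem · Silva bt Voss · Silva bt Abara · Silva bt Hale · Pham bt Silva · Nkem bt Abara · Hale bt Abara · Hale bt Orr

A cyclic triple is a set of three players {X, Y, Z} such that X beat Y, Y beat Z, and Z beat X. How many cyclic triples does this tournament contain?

Win totals: Nkem 1, Orr 4, Pham 4, Voss 4, Silva 4, Hale 4, Abara 0.
A player with w wins dominates both others in C(w,2) triples; summing gives 0 + 6 + 6 + 6 + 6 + 6 + 0 = 30 transitive triples.
Total triples C(7,3) = 35, so cyclic triples = 35 − 30 = 5.

5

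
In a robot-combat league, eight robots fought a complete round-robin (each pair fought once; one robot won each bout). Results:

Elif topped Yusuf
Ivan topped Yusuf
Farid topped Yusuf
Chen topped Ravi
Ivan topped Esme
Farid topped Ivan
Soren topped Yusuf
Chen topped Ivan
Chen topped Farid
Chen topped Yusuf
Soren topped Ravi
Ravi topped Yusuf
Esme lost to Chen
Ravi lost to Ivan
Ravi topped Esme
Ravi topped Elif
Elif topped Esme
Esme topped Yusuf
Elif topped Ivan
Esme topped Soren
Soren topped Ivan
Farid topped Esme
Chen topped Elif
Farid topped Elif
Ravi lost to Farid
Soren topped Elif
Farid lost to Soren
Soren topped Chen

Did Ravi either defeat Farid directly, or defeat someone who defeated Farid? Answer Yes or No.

No

Ravi did not beat Farid directly.
Ravi beat Elif, Yusuf, Esme, but each of them lost to Farid. No two-step path.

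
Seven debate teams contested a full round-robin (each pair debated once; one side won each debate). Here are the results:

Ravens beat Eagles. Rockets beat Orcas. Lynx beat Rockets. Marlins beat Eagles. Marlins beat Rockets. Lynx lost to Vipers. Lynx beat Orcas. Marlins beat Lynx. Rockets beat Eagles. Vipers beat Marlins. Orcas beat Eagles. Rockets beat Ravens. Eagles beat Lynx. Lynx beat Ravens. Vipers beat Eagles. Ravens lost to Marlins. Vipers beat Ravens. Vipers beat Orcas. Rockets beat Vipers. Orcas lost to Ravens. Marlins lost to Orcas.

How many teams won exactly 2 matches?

2

Win totals: Rockets 4, Lynx 3, Orcas 2, Marlins 4, Ravens 2, Eagles 1, Vipers 5.
Exactly 2: Orcas, Ravens — 2 teams.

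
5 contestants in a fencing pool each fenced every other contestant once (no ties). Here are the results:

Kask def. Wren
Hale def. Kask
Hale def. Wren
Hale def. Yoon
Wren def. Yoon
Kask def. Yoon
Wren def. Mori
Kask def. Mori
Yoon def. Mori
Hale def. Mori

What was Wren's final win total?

2

Wren's results: beat Mori, Yoon; lost to Kask, Hale.
That is 2 wins.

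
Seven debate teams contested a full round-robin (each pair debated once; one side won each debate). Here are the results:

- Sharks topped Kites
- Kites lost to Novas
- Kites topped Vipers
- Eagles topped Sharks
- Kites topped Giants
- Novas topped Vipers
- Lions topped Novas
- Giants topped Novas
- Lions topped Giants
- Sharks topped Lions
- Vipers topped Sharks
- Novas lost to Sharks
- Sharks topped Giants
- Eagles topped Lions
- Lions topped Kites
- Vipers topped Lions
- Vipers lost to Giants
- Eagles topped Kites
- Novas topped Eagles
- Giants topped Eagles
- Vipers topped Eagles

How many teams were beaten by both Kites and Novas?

1

Kites beat: Vipers, Giants.
Novas beat: Vipers, Eagles, Kites.
Both beat: Vipers — 1.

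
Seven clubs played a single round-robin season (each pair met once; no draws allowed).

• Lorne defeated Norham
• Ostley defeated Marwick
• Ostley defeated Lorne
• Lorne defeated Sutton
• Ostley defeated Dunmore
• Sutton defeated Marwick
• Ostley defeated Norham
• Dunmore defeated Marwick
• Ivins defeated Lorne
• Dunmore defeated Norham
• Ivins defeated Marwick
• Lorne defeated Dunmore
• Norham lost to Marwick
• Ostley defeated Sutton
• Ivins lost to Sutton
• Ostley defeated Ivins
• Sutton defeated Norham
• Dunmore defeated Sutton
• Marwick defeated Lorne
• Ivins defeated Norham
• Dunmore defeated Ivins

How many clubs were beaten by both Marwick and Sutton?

1

Marwick beat: Lorne, Norham.
Sutton beat: Marwick, Ivins, Norham.
Both beat: Norham — 1.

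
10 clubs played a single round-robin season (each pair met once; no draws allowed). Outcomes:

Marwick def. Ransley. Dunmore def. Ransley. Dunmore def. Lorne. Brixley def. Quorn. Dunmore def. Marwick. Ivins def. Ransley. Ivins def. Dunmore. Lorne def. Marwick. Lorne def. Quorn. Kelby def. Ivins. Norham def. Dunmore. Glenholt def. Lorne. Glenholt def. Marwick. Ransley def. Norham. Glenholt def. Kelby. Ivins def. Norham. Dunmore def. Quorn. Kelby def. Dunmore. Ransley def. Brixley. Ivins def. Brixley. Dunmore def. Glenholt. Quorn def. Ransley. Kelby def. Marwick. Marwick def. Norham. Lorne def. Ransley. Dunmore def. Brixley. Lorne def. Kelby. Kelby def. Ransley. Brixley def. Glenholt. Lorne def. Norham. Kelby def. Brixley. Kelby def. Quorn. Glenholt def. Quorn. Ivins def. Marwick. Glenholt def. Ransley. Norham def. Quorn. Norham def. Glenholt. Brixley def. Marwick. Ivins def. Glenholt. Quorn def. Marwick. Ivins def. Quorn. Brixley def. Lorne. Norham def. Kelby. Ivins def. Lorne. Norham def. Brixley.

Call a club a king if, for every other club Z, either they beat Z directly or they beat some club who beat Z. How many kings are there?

5

Brixley cannot reach Ivins, Dunmore in two steps.
Marwick cannot reach Lorne, Ivins in two steps.
Quorn cannot reach Lorne, Ivins, Dunmore, Kelby, Glenholt in two steps.
Lorne reaches everyone (king).
Ivins reaches everyone (king).
Dunmore cannot reach Ivins in two steps.
Kelby reaches everyone (king).
Ransley cannot reach Ivins in two steps.
Norham reaches everyone (king).
Glenholt reaches everyone (king).
Kings: Lorne, Ivins, Kelby, Norham, Glenholt — 5.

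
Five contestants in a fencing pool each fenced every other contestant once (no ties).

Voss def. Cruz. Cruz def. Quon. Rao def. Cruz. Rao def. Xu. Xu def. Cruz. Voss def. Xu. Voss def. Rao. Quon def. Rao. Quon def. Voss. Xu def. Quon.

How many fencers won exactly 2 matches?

3

Win totals: Quon 2, Voss 3, Xu 2, Rao 2, Cruz 1.
Exactly 2: Quon, Xu, Rao — 3 fencers.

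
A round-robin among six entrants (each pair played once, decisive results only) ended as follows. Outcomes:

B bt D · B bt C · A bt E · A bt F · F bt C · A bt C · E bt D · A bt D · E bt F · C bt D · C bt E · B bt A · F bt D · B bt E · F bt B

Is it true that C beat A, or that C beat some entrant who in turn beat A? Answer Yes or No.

C did not beat A directly.
C beat D, E, but each of them lost to A. No two-step path.

No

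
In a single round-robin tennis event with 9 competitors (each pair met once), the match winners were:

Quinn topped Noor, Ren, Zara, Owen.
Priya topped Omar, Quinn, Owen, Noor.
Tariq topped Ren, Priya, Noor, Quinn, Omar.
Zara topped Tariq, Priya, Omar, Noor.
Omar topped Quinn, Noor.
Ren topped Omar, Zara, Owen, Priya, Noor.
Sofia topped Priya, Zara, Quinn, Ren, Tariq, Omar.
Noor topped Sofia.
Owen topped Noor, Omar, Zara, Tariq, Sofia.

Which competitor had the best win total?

Win totals: Quinn 4, Sofia 6, Tariq 5, Owen 5, Noor 1, Ren 5, Priya 4, Zara 4, Omar 2.
Sofia leads with 6 wins (next highest: 5).

Sofia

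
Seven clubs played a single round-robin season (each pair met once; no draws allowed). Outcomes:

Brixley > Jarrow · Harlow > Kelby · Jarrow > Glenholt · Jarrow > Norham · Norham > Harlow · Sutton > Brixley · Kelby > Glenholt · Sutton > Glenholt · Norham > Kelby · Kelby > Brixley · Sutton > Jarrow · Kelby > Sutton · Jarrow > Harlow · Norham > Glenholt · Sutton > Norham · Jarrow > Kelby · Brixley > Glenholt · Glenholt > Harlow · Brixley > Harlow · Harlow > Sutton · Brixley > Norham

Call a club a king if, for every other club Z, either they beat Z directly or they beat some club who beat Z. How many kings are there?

Brixley reaches everyone (king).
Sutton reaches everyone (king).
Glenholt cannot reach Brixley, Jarrow, Norham in two steps.
Jarrow reaches everyone (king).
Norham cannot reach Jarrow in two steps.
Kelby reaches everyone (king).
Harlow reaches everyone (king).
Kings: Brixley, Sutton, Jarrow, Kelby, Harlow — 5.

5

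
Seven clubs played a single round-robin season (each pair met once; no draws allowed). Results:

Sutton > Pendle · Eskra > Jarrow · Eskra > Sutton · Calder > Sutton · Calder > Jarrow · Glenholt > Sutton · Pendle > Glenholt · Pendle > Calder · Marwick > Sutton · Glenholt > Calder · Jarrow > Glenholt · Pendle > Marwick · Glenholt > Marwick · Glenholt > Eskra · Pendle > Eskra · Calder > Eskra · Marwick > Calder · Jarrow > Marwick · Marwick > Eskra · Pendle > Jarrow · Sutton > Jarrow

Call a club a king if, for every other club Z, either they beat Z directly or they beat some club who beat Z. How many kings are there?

Pendle reaches everyone (king).
Jarrow cannot reach Pendle in two steps.
Glenholt reaches everyone (king).
Sutton reaches everyone (king).
Marwick cannot reach Glenholt in two steps.
Eskra cannot reach Calder in two steps.
Calder reaches everyone (king).
Kings: Pendle, Glenholt, Sutton, Calder — 4.

4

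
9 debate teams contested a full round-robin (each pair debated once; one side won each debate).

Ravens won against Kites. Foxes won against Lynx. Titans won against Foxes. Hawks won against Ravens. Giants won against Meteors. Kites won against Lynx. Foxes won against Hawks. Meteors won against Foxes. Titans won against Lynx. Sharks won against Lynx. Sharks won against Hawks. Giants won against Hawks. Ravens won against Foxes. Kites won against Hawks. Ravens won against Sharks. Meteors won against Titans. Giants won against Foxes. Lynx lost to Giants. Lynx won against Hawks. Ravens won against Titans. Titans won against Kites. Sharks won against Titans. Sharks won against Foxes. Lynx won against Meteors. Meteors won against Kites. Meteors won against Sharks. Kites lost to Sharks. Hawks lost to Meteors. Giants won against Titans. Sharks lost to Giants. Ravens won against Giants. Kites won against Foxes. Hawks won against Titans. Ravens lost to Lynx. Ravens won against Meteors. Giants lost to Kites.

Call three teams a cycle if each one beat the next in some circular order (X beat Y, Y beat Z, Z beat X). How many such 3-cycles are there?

20

Win totals: Kites 4, Giants 6, Meteors 5, Hawks 2, Titans 3, Ravens 6, Foxes 2, Sharks 5, Lynx 3.
A team with w wins dominates both others in C(w,2) triples; summing gives 6 + 15 + 10 + 1 + 3 + 15 + 1 + 10 + 3 = 64 transitive triples.
Total triples C(9,3) = 84, so cyclic triples = 84 − 64 = 20.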